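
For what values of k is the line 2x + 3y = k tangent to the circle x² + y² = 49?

k = ±7√13

Tangency holds when the distance from the centre (0, 0) to the line equals the radius 7:
|2·0 + 3·0 − k| / √13 = 7
|k| = 7√13.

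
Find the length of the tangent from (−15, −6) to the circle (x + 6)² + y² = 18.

3√11

With centre O = (−6, 0), |OP|² = 117 and r² = 18.
Power of the point: PT² = |PO|² − r² = 99, so PT = 3√11.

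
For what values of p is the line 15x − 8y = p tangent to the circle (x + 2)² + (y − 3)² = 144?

The line touches the circle iff its distance from (−2, 3) is 12:
|15·(−2) − 8·3 − p| / √289 = 12
|p − (−54)| = 12·17, so p = 150 or p = −258.

p = −258 or p = 150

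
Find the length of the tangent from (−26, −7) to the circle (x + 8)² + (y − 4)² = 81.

With centre O = (−8, 4), |OP|² = 445 and r² = 81.
By the tangent–radius right angle, tangent length = √(|PO|² − r²) = √364 = 2√91.

2√91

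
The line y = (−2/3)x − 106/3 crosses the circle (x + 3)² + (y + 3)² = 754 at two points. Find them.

Express y = (−106 − 2x)/3 and substitute into the circle:
13x² + 442x + 2704 = 0  ⟹  x² + 34x + 208 = 0
x = −8 or x = −26, giving (−8, −30) and (−26, −18).

(−26, −18) and (−8, −30)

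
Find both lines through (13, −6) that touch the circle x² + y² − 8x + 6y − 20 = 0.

2x + y = 20 and x − 2y = 25

Write the tangent as mx − y + (−6 − m·(13)) = 0 and set its distance from the centre to 3√5:
(−9m − (3))² = 45(m² + 1)
2m² + 3m − 2 = 0, so m = −2 or m = 1/2.
Through (13, −6) these give 2x + y = 20 and x − 2y = 25.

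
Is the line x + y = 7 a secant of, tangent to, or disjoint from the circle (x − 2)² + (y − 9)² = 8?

d² = (1·2 + 1·9 − (7))²/2 = 8; r² = 8.
Since d² = r², the line is tangent.

tangent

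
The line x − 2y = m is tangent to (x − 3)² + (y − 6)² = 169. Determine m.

Tangency holds when the distance from the centre (3, 6) to the line equals the radius 13:
|1·3 − 2·6 − m| / √5 = 13
|m − (−9)| = 13√5.

m = −9 ± 13√5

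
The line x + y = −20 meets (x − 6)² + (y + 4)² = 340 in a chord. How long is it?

14√2

The distance from (6, −4) to the line is 22/√2, and r² = 340.
Half the chord is √(r² − d²) = √(98), so the full chord is 14√2.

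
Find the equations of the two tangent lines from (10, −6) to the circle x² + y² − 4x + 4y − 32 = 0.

A line y − (−6) = m(x − (10)) is tangent when its distance from (2, −2) is 2√10:
(−8m − (4))² = 40(m² + 1)
3m² + 8m − 3 = 0, so m = 1/3 or m = −3.
With m = 1/3: x − 3y = 28. With m = −3: 3x + y = 24.

x − 3y = 28 and 3x + y = 24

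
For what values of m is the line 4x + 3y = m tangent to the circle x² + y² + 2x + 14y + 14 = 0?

For a tangent, require d(centre, line) = r = 6.
|4·(−1) + 3·(−7) − m| / √25 = 6
|m − (−25)| = 6·5, so m = 5 or m = −55.

m = −55 or m = 5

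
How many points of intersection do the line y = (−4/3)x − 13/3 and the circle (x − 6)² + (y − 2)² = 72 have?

Substituting the line into the circle gives 25x² + 44x + 37 = 0.
Discriminant = (44)² − 4·25·(37) = −1764 < 0.
No real roots: the line does not meet the circle.

0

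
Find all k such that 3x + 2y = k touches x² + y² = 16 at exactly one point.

k = ±4√13

The line touches the circle iff its distance from (0, 0) is 4:
|3·0 + 2·0 − k| / √13 = 4
|k| = 4√13.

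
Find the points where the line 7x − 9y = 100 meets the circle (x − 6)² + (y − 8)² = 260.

(4, −8) and (22, 6)

From the line, y = (−100 + 7x)/9. Substituting:
130x² − 3380x + 11440 = 0  ⟹  x² − 26x + 88 = 0
x = 22 or x = 4, giving (22, 6) and (4, −8).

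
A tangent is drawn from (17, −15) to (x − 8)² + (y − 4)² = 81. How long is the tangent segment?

Centre (8, 4), r² = 81. |PO|² = (9)² + (−19)² = 442.
By the tangent–radius right angle, tangent length = √(|PO|² − r²) = √361 = 19.

19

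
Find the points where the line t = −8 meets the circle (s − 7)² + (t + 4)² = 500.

(−15, −8) and (29, −8)

Express t = −8 and substitute into the circle:
s² − 14s − 435 = 0
s = 29 or s = −15, giving (29, −8) and (−15, −8).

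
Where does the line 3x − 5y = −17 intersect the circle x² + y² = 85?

Express y = (17 + 3x)/5 and substitute into the circle:
34x² + 102x − 1836 = 0  ⟹  x² + 3x − 54 = 0
x = 6 or x = −9, giving (6, 7) and (−9, −2).

(−9, −2) and (6, 7)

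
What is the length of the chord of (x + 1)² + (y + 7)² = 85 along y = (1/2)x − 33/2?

From the line, y = (−33 + x)/2. Substituting:
5x² − 30x + 25 = 0  ⟹  x² − 6x + 5 = 0
x = 5 or x = 1, giving (5, −14) and (1, −16).
Chord length = distance between (5, −14) and (1, −16) = √20 = 2√5.

2√5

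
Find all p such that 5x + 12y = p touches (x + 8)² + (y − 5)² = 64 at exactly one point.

Tangency holds when the distance from the centre (−8, 5) to the line equals the radius 8:
|5·(−8) + 12·5 − p| / √169 = 8
|p − (20)| = 8·13, so p = 124 or p = −84.

p = −84 or p = 124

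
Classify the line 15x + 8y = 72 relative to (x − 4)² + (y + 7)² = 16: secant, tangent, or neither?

Centre (4, −7), r² = 16. Distance² from centre to line = (−68)²/289 = 16.
Since d² = r², the line is tangent.

tangent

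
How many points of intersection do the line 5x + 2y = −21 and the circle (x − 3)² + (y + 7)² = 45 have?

Substituting the line into the circle gives 29x² + 46x − 95 = 0.
Δ = 2116 − (−11020) = 13136.
Two real roots: the line is a secant.

2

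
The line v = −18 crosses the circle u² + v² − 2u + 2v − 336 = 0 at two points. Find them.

(−6, −18) and (8, −18)

Express v = −18 and substitute into the circle:
u² − 2u − 48 = 0
u = 8 or u = −6, giving (8, −18) and (−6, −18).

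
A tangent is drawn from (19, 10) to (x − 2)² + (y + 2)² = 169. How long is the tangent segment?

2√66

With centre O = (2, −2), |OP|² = 433 and r² = 169.
By the tangent–radius right angle, tangent length = √(|PO|² − r²) = √264 = 2√66.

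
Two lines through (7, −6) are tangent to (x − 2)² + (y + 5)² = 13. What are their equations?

A line y − (−6) = m(x − (7)) is tangent when its distance from (2, −5) is √13:
(−5m − (1))² = 13(m² + 1)
6m² + 5m − 6 = 0, so m = 2/3 or m = −3/2.
Through (7, −6) these give 2x − 3y = 32 and 3x + 2y = 9.

2x − 3y = 32 and 3x + 2y = 9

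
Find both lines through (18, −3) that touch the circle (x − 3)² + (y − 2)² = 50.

Let a tangent through (18, −3) have slope m. Its distance from (3, 2) must equal 5√2:
[m·(−15) − (5)]² = 50(m² + 1)
7m² + 6m − 1 = 0, so m = 1/7 or m = −1.
Through (18, −3) these give x − 7y = 39 and x + y = 15.

x − 7y = 39 and x + y = 15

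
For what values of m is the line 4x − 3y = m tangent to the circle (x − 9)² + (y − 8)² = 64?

m = −28 or m = 52

For a tangent, require d(centre, line) = r = 8.
|4·9 − 3·8 − m| / √25 = 8
|m − (12)| = 8·5, so m = 52 or m = −28.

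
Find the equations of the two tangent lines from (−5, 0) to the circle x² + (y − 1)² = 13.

Let a tangent through (−5, 0) have slope m. Its distance from (0, 1) must equal √13:
(5m − (1))² = 13(m² + 1)
6m² − 5m − 6 = 0, so m = 3/2 or m = −2/3.
Through (−5, 0) these give 3x − 2y = −15 and 2x + 3y = −10.

3x − 2y = −15 and 2x + 3y = −10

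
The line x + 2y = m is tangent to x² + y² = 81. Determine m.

Tangency holds when the distance from the centre (0, 0) to the line equals the radius 9:
|1·0 + 2·0 − m| / √5 = 9
|m| = 9√5.

m = ±9√5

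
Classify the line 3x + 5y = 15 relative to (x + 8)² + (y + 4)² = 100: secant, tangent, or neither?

neither

d² = (3·(−8) + 5·(−4) − (15))²/34 = 3481/34; r² = 100.
Since d² > r², the line lies outside the circle.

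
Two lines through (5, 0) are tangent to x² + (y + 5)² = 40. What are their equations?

Write the tangent as mx − y + (0 − m·(5)) = 0 and set its distance from the centre to 2√10:
(−5m − (−5))² = 40(m² + 1)
3m² + 10m + 3 = 0, so m = −3 or m = −1/3.
Through (5, 0) these give 3x + y = 15 and x + 3y = 5.

3x + y = 15 and x + 3y = 5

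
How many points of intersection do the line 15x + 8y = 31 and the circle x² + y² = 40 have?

2

Substituting the line into the circle gives 289x² − 930x − 1599 = 0.
Discriminant = (−930)² − 4·289·(−1599) = 2713344 > 0.
Two real roots: the line is a secant.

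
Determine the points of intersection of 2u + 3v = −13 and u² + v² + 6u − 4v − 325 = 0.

From the line, v = (−13 − 2u)/3. Substituting:
13u² + 130u − 2600 = 0  ⟹  u² + 10u − 200 = 0
u = 10 or u = −20, giving (10, −11) and (−20, 9).

(−20, 9) and (10, −11)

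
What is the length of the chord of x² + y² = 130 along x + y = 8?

Centre (0, 0), r² = 130. Perpendicular distance d from centre to line = |−8| / √2 = 8/√2.
Chord = 2√(r² − d²) = 2·√(98) = 14√2.

14√2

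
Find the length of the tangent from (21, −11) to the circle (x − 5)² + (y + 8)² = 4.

The centre is (5, −8) and r = 2. The square of the distance from P to the centre is 256 + 9 = 265.
The tangent meets the radius at right angles, so tangent² = |PO|² − r² = 265 − 4 = 261.

3√29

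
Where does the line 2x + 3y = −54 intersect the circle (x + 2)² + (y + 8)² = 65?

(−9, −12) and (−3, −16)

Express y = (−54 − 2x)/3 and substitute into the circle:
13x² + 156x + 351 = 0  ⟹  x² + 12x + 27 = 0
x = −3 or x = −9, giving (−3, −16) and (−9, −12).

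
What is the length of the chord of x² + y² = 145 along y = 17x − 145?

Centre (0, 0), r² = 145. Perpendicular distance d from centre to line = |−145| / √290 = 145/√290.
Chord = 2√(r² − d²) = 2·√(145/2) = √290.

√290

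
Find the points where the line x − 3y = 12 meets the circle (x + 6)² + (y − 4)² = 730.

(−27, −13) and (21, 3)

Express y = (−12 + x)/3 and substitute into the circle:
10x² + 60x − 5670 = 0  ⟹  x² + 6x − 567 = 0
x = 21 or x = −27, giving (21, 3) and (−27, −13).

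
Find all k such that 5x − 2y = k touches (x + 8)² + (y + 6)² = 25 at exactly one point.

For a tangent, require d(centre, line) = r = 5.
|5·(−8) − 2·(−6) − k| / √29 = 5
|k − (−28)| = 5√29.

k = −28 ± 5√29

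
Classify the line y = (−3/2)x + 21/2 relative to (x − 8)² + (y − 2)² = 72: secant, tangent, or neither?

Substituting the line into the circle gives 13x² − 166x + 257 = 0.
Discriminant = (−166)² − 4·13·(257) = 14192 > 0.
Two real roots: the line is a secant.

secant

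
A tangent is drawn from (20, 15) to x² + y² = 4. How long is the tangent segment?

3√69

Centre (0, 0), r² = 4. |PO|² = (20)² + (15)² = 625.
Power of the point: PT² = |PO|² − r² = 621, so PT = 3√69.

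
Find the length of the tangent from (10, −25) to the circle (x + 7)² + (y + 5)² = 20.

Centre (−7, −5), r² = 20. |PO|² = (17)² + (−20)² = 689.
Power of the point: PT² = |PO|² − r² = 669, so PT = √669.

√669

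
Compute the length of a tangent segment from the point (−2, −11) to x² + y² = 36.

The centre is (0, 0) and r = 6. The square of the distance from P to the centre is 4 + 121 = 125.
The tangent meets the radius at right angles, so tangent² = |PO|² − r² = 125 − 36 = 89.

√89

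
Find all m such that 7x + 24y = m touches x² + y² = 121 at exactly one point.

Tangency holds when the distance from the centre (0, 0) to the line equals the radius 11:
|7·0 + 24·0 − m| / √625 = 11
|m| = 11·25, so m = 275 or m = −275.

m = −275 or m = 275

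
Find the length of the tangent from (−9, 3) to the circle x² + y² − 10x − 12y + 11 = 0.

Centre (5, 6), r² = 50. |PO|² = (−14)² + (−3)² = 205.
The tangent meets the radius at right angles, so tangent² = |PO|² − r² = 205 − 50 = 155.

√155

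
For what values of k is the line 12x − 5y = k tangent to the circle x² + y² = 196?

The line touches the circle iff its distance from (0, 0) is 14:
|12·0 − 5·0 − k| / √169 = 14
|k| = 14·13, so k = 182 or k = −182.

k = −182 or k = 182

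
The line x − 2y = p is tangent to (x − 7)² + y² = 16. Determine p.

p = 7 ± 4√5

The line touches the circle iff its distance from (7, 0) is 4:
|1·7 − 2·0 − p| / √5 = 4
|p − (7)| = 4√5.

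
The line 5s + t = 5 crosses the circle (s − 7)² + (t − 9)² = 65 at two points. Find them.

(−1, 10) and (0, 5)

From the line, t = −5s + 5. Substituting:
26s² + 26s = 0  ⟹  s² + s = 0
s = 0 or s = −1, giving (0, 5) and (−1, 10).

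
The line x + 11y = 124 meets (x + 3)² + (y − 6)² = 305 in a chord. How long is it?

Centre (−3, 6), r² = 305. Perpendicular distance d from centre to line = |−61| / √122 = 61/√122.
Half the chord is √(r² − d²) = √(549/2), so the full chord is 3√122.

3√122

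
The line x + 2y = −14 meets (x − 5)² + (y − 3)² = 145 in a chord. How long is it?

Express y = (−14 − x)/2 and substitute into the circle:
5x² − 80 = 0  ⟹  x² − 16 = 0
x = 4 or x = −4, giving (4, −9) and (−4, −5).
Chord length = distance between (4, −9) and (−4, −5) = √80 = 4√5.

4√5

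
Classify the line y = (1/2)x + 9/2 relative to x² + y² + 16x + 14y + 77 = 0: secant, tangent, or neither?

neither

Centre (−8, −7), r² = 36. Distance² from centre to line = (15)²/5 = 45.
Since d² > r², the line lies outside the circle.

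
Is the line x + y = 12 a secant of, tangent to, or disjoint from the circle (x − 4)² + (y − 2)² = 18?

tangent

d² = (1·4 + 1·2 − (12))²/2 = 18; r² = 18.
Since d² = r², the line is tangent.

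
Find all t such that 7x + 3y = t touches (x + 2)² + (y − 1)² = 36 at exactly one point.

For a tangent, require d(centre, line) = r = 6.
|7·(−2) + 3·1 − t| / √58 = 6
|t − (−11)| = 6√58.

t = −11 ± 6√58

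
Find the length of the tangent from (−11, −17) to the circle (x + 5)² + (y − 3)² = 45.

Centre (−5, 3), r² = 45. |PO|² = (−6)² + (−20)² = 436.
The tangent meets the radius at right angles, so tangent² = |PO|² − r² = 436 − 45 = 391.

√391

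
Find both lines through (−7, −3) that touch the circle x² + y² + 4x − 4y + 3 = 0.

Let a tangent through (−7, −3) have slope m. Its distance from (−2, 2) must equal √5:
[m·(5) − (5)]² = 5(m² + 1)
2m² − 5m + 2 = 0, so m = 1/2 or m = 2.
With m = 1/2: x − 2y = −1. With m = 2: 2x − y = −11.

x − 2y = −1 and 2x − y = −11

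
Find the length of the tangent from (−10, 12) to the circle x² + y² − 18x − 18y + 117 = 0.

Centre (9, 9), r² = 45. |PO|² = (−19)² + (3)² = 370.
The tangent meets the radius at right angles, so tangent² = |PO|² − r² = 370 − 45 = 325.

5√13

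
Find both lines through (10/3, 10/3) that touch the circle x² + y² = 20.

Let a tangent through (10/3, 10/3) have slope m. Its distance from (0, 0) must equal 2√5:
(−10/3m − (−10/3))² = 20(m² + 1)
2m² + 5m + 2 = 0, so m = −1/2 or m = −2.
With m = −1/2: x + 2y = 10. With m = −2: 2x + y = 10.

x + 2y = 10 and 2x + y = 10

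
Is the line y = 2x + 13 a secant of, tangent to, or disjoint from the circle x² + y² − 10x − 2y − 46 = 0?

disjoint

d² = (2·5 − 1·1 − (−13))²/5 = 484/5; r² = 72.
Since d² > r², the line lies outside the circle.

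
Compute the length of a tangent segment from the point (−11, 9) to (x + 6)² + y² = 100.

The centre is (−6, 0) and r = 10. The square of the distance from P to the centre is 25 + 81 = 106.
Power of the point: PT² = |PO|² − r² = 6, so PT = √6.

√6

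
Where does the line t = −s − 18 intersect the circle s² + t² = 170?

(−11, −7) and (−7, −11)

Substitute t = −s − 18:
2s² + 36s + 154 = 0  ⟹  s² + 18s + 77 = 0
s = −7 or s = −11, giving (−7, −11) and (−11, −7).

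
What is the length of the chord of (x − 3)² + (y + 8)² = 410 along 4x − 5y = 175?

2√41

The distance from (3, −8) to the line is 123/√41, and r² = 410.
Chord = 2√(r² − d²) = 2·√(41) = 2√41.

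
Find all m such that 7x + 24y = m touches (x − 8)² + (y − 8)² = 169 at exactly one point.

For a tangent, require d(centre, line) = r = 13.
|7·8 + 24·8 − m| / √625 = 13
|m − (248)| = 13·25, so m = 573 or m = −77.

m = −77 or m = 573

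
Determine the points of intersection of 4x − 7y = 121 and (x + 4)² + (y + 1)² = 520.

(−10, −23) and (18, −7)

From the line, y = (−121 + 4x)/7. Substituting:
65x² − 520x − 11700 = 0  ⟹  x² − 8x − 180 = 0
x = 18 or x = −10, giving (18, −7) and (−10, −23).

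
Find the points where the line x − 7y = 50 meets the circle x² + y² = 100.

(−6, −8) and (8, −6)

Substitute y = (−50 + x)/7:
50x² − 100x − 2400 = 0  ⟹  x² − 2x − 48 = 0
x = 8 or x = −6, giving (8, −6) and (−6, −8).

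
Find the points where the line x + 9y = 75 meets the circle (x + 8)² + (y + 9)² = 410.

(−15, 10) and (3, 8)

Substitute y = (75 − x)/9:
82x² + 984x − 3690 = 0  ⟹  x² + 12x − 45 = 0
x = 3 or x = −15, giving (3, 8) and (−15, 10).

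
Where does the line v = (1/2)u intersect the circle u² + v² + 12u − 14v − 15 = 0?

Express v = (u)/2 and substitute into the circle:
5u² + 20u − 60 = 0  ⟹  u² + 4u − 12 = 0
u = 2 or u = −6, giving (2, 1) and (−6, −3).

(−6, −3) and (2, 1)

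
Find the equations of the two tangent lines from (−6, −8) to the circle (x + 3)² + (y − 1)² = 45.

x − 2y = 10 and 2x + y = −20

Let a tangent through (−6, −8) have slope m. Its distance from (−3, 1) must equal 3√5:
[m·(3) − (9)]² = 45(m² + 1)
2m² + 3m − 2 = 0, so m = 1/2 or m = −2.
Through (−6, −8) these give x − 2y = 10 and 2x + y = −20.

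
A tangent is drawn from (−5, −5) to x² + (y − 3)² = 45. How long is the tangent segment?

2√11

With centre O = (0, 3), |OP|² = 89 and r² = 45.
By the tangent–radius right angle, tangent length = √(|PO|² − r²) = √44 = 2√11.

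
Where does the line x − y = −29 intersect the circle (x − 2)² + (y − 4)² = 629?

(−23, 6) and (0, 29)

Express y = x + 29 and substitute into the circle:
2x² + 46x = 0  ⟹  x² + 23x = 0
x = 0 or x = −23, giving (0, 29) and (−23, 6).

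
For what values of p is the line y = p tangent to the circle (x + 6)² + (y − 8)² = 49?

p = 1 or p = 15

For a tangent, require d(centre, line) = r = 7.
|0·(−6) + 1·8 − p| / √1 = 7
|p − (8)| = 7, so p = 15 or p = 1.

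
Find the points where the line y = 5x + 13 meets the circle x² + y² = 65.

(−4, −7) and (−1, 8)

Express y = 5x + 13 and substitute into the circle:
26x² + 130x + 104 = 0  ⟹  x² + 5x + 4 = 0
x = −1 or x = −4, giving (−1, 8) and (−4, −7).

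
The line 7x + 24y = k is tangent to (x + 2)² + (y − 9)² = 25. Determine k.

k = 77 or k = 327

The line touches the circle iff its distance from (−2, 9) is 5:
|7·(−2) + 24·9 − k| / √625 = 5
|k − (202)| = 5·25, so k = 327 or k = 77.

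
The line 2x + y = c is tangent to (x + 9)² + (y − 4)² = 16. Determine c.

The line touches the circle iff its distance from (−9, 4) is 4:
|2·(−9) + 1·4 − c| / √5 = 4
|c − (−14)| = 4√5.

c = −14 ± 4√5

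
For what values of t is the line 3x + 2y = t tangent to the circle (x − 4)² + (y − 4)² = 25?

t = 20 ± 5√13

For a tangent, require d(centre, line) = r = 5.
|3·4 + 2·4 − t| / √13 = 5
|t − (20)| = 5√13.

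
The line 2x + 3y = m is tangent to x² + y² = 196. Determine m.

m = ±14√13

Tangency holds when the distance from the centre (0, 0) to the line equals the radius 14:
|2·0 + 3·0 − m| / √13 = 14
|m| = 14√13.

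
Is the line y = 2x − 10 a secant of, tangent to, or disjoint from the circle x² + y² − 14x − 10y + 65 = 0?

d² = (2·7 − 1·5 − (10))²/5 = 1/5; r² = 9.
Since d² < r², the line cuts the circle twice.

secant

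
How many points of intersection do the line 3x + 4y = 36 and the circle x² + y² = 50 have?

0

Centre (0, 0), r² = 50. Distance² from centre to line = (−36)²/25 = 1296/25.
Since d² > r², the line lies outside the circle.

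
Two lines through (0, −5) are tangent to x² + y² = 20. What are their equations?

x + 2y = −10 and x − 2y = 10

Write the tangent as mx − y + (−5 − m·(0)) = 0 and set its distance from the centre to 2√5:
(0m − (5))² = 20(m² + 1)
4m² − 1 = 0, so m = −1/2 or m = 1/2.
Through (0, −5) these give x + 2y = −10 and x − 2y = 10.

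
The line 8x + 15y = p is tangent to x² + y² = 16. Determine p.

p = −68 or p = 68

The line touches the circle iff its distance from (0, 0) is 4:
|8·0 + 15·0 − p| / √289 = 4
|p| = 4·17, so p = 68 or p = −68.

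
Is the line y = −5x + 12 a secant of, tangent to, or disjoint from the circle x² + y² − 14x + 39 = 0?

Substituting the line into the circle gives 26x² − 134x + 183 = 0.
Discriminant = (−134)² − 4·26·(183) = −1076 < 0.
No real roots: the line does not meet the circle.

disjoint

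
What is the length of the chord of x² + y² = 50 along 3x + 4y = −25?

Centre (0, 0), r² = 50. Perpendicular distance d from centre to line = |25| / √25 = 25/√25.
Chord = 2√(r² − d²) = 2·√(25) = 10.

10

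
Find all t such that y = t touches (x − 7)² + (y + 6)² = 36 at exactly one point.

t = −12 or t = 0

The line touches the circle iff its distance from (7, −6) is 6:
|0·7 + 1·(−6) − t| / √1 = 6
|t − (−6)| = 6, so t = 0 or t = −12.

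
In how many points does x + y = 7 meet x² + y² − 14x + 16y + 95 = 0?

0

Substituting the line into the circle gives 2x² − 44x + 256 = 0.
Discriminant = (−44)² − 4·2·(256) = −112 < 0.
No real roots: the line does not meet the circle.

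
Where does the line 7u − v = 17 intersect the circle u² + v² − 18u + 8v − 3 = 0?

From the line, v = 7u − 17. Substituting:
50u² − 200u + 150 = 0  ⟹  u² − 4u + 3 = 0
u = 3 or u = 1, giving (3, 4) and (1, −10).

(1, −10) and (3, 4)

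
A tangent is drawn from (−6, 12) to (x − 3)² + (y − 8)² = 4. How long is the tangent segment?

Centre (3, 8), r² = 4. |PO|² = (−9)² + (4)² = 97.
By the tangent–radius right angle, tangent length = √(|PO|² − r²) = √93.

√93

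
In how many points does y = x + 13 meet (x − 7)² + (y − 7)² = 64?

0

Substituting the line into the circle gives 2x² − 2x + 21 = 0.
Δ = 4 − 168 = −164.
No real roots: the line does not meet the circle.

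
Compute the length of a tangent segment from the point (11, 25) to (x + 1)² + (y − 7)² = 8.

2√115

Centre (−1, 7), r² = 8. |PO|² = (12)² + (18)² = 468.
By the tangent–radius right angle, tangent length = √(|PO|² − r²) = √460 = 2√115.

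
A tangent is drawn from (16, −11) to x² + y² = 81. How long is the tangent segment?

2√74

With centre O = (0, 0), |OP|² = 377 and r² = 81.
The tangent meets the radius at right angles, so tangent² = |PO|² − r² = 377 − 81 = 296.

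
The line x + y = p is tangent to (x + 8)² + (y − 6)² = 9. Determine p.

p = −2 ± 3√2

For a tangent, require d(centre, line) = r = 3.
|1·(−8) + 1·6 − p| / √2 = 3
|p − (−2)| = 3√2.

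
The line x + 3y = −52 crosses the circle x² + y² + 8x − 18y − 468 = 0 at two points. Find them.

Express y = (−52 − x)/3 and substitute into the circle:
10x² + 230x + 1300 = 0  ⟹  x² + 23x + 130 = 0
x = −10 or x = −13, giving (−10, −14) and (−13, −13).

(−13, −13) and (−10, −14)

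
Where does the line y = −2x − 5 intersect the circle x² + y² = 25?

Substitute y = −2x − 5:
5x² + 20x = 0  ⟹  x² + 4x = 0
x = 0 or x = −4, giving (0, −5) and (−4, 3).

(−4, 3) and (0, −5)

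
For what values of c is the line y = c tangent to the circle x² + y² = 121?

The line touches the circle iff its distance from (0, 0) is 11:
|0·0 + 1·0 − c| / √1 = 11
|c| = 11, so c = 11 or c = −11.

c = −11 or c = 11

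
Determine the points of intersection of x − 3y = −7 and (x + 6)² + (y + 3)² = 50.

Substitute y = (7 + x)/3:
10x² + 140x + 130 = 0  ⟹  x² + 14x + 13 = 0
x = −1 or x = −13, giving (−1, 2) and (−13, −2).

(−13, −2) and (−1, 2)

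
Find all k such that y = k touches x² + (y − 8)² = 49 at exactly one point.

k = 1 or k = 15

For a tangent, require d(centre, line) = r = 7.
|0·0 + 1·8 − k| / √1 = 7
|k − (8)| = 7, so k = 15 or k = 1.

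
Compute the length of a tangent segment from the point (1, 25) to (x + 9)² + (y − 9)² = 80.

2√69

The centre is (−9, 9) and r = 4√5. The square of the distance from P to the centre is 100 + 256 = 356.
By the tangent–radius right angle, tangent length = √(|PO|² − r²) = √276 = 2√69.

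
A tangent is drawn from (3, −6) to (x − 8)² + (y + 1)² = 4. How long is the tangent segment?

Centre (8, −1), r² = 4. |PO|² = (−5)² + (−5)² = 50.
The tangent meets the radius at right angles, so tangent² = |PO|² − r² = 50 − 4 = 46.

√46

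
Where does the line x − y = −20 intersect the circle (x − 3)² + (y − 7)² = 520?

(−19, 1) and (9, 29)

From the line, y = x + 20. Substituting:
2x² + 20x − 342 = 0  ⟹  x² + 10x − 171 = 0
x = 9 or x = −19, giving (9, 29) and (−19, 1).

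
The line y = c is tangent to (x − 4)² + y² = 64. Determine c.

c = −8 or c = 8

The line touches the circle iff its distance from (4, 0) is 8:
|0·4 + 1·0 − c| / √1 = 8
|c| = 8, so c = 8 or c = −8.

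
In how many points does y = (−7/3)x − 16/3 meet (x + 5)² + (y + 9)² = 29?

0

Centre (−5, −9), r² = 29. Distance² from centre to line = (−46)²/58 = 1058/29.
Since d² > r², the line lies outside the circle.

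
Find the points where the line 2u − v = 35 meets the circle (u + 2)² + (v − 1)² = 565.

Express v = 2u − 35 and substitute into the circle:
5u² − 140u + 735 = 0  ⟹  u² − 28u + 147 = 0
u = 21 or u = 7, giving (21, 7) and (7, −21).

(7, −21) and (21, 7)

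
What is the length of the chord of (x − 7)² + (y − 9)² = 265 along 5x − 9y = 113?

Substitute y = (−113 + 5x)/9:
106x² − 3074x + 20140 = 0  ⟹  x² − 29x + 190 = 0
x = 19 or x = 10, giving (19, −2) and (10, −7).
|(19, −2) − (10, −7)| = √((9)² + (5)²) = √106.

√106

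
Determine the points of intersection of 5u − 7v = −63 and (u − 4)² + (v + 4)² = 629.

Express v = (63 + 5u)/7 and substitute into the circle:
74u² + 518u − 21756 = 0  ⟹  u² + 7u − 294 = 0
u = 14 or u = −21, giving (14, 19) and (−21, −6).

(−21, −6) and (14, 19)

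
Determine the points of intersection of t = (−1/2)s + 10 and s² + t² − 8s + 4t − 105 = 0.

(2, 9) and (14, 3)

From the line, t = (20 − s)/2. Substituting:
5s² − 80s + 140 = 0  ⟹  s² − 16s + 28 = 0
s = 14 or s = 2, giving (14, 3) and (2, 9).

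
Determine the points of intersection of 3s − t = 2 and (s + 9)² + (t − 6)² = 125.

From the line, t = 3s − 2. Substituting:
10s² − 30s + 20 = 0  ⟹  s² − 3s + 2 = 0
s = 2 or s = 1, giving (2, 4) and (1, 1).

(1, 1) and (2, 4)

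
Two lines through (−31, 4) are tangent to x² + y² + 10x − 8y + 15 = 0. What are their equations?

x + 5y = −11 and x − 5y = −51

A line y − (4) = m(x − (−31)) is tangent when its distance from (−5, 4) is √26:
[m·(26) − (0)]² = 26(m² + 1)
25m² − 1 = 0, so m = −1/5 or m = 1/5.
With m = −1/5: x + 5y = −11. With m = 1/5: x − 5y = −51.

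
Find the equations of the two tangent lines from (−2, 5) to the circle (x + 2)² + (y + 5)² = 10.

Write the tangent as mx − y + (5 − m·(−2)) = 0 and set its distance from the centre to √10:
[m·(0) − (−10)]² = 10(m² + 1)
m² − 9 = 0, so m = 3 or m = −3.
With m = 3: 3x − y = −11. With m = −3: 3x + y = −1.

3x − y = −11 and 3x + y = −1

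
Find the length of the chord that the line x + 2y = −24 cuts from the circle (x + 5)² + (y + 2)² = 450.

The distance from (−5, −2) to the line is 15/√5, and r² = 450.
Half the chord is √(r² − d²) = √(405), so the full chord is 18√5.

18√5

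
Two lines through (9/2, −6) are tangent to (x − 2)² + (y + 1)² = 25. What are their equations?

A line y − (−6) = m(x − (9/2)) is tangent when its distance from (2, −1) is 5:
[m·(−5/2) − (5)]² = 25(m² + 1)
3m² − 4m = 0, so m = 4/3 or m = 0.
With m = 4/3: 4x − 3y = 36. With m = 0: y = −6.

4x − 3y = 36 and y = −6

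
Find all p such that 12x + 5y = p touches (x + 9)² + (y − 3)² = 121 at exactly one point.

p = −236 or p = 50

For a tangent, require d(centre, line) = r = 11.
|12·(−9) + 5·3 − p| / √169 = 11
|p − (−93)| = 11·13, so p = 50 or p = −236.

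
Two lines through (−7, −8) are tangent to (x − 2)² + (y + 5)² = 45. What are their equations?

A line y − (−8) = m(x − (−7)) is tangent when its distance from (2, −5) is 3√5:
[m·(9) − (3)]² = 45(m² + 1)
2m² − 3m − 2 = 0, so m = 2 or m = −1/2.
With m = 2: 2x − y = −6. With m = −1/2: x + 2y = −23.

2x − y = −6 and x + 2y = −23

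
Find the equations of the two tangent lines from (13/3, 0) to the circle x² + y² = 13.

3x + 2y = 13 and 3x − 2y = 13

A line y − (0) = m(x − (13/3)) is tangent when its distance from (0, 0) is √13:
[m·(−13/3) − (0)]² = 13(m² + 1)
4m² − 9 = 0, so m = −3/2 or m = 3/2.
Through (13/3, 0) these give 3x + 2y = 13 and 3x − 2y = 13.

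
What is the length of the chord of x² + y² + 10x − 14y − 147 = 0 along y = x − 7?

Centre (−5, 7), r² = 221. Perpendicular distance d from centre to line = |−19| / √2 = 19/√2.
Chord = 2√(r² − d²) = 2·√(81/2) = 9√2.

9√2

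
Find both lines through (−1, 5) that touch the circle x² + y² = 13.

Let a tangent through (−1, 5) have slope m. Its distance from (0, 0) must equal √13:
[m·(1) − (−5)]² = 13(m² + 1)
6m² − 5m − 6 = 0, so m = −2/3 or m = 3/2.
With m = −2/3: 2x + 3y = 13. With m = 3/2: 3x − 2y = −13.

2x + 3y = 13 and 3x − 2y = −13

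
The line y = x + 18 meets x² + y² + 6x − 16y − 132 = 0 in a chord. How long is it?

19√2

The distance from (−3, 8) to the line is 7/√2, and r² = 205.
Half the chord is √(r² − d²) = √(361/2), so the full chord is 19√2.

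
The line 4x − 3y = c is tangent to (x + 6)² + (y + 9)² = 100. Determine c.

c = −47 or c = 53

Tangency holds when the distance from the centre (−6, −9) to the line equals the radius 10:
|4·(−6) − 3·(−9) − c| / √25 = 10
|c − (3)| = 10·5, so c = 53 or c = −47.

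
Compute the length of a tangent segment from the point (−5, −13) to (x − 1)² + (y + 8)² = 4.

√57

The centre is (1, −8) and r = 2. The square of the distance from P to the centre is 36 + 25 = 61.
By the tangent–radius right angle, tangent length = √(|PO|² − r²) = √57.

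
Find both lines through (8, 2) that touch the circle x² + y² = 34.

3x + 5y = 34 and 5x − 3y = 34

Let a tangent through (8, 2) have slope m. Its distance from (0, 0) must equal √34:
[m·(−8) − (−2)]² = 34(m² + 1)
15m² − 16m − 15 = 0, so m = −3/5 or m = 5/3.
Through (8, 2) these give 3x + 5y = 34 and 5x − 3y = 34.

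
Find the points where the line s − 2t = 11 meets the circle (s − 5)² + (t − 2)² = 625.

From the line, t = (−11 + s)/2. Substituting:
5s² − 70s − 2175 = 0  ⟹  s² − 14s − 435 = 0
s = 29 or s = −15, giving (29, 9) and (−15, −13).

(−15, −13) and (29, 9)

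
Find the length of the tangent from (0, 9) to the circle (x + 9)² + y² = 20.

The centre is (−9, 0) and r = 2√5. The square of the distance from P to the centre is 81 + 81 = 162.
Power of the point: PT² = |PO|² − r² = 142, so PT = √142.

√142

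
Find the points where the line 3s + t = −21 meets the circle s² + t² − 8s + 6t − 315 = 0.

Express t = −3s − 21 and substitute into the circle:
10s² + 100s = 0  ⟹  s² + 10s = 0
s = 0 or s = −10, giving (0, −21) and (−10, 9).

(−10, 9) and (0, −21)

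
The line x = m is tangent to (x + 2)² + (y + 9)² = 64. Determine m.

Tangency holds when the distance from the centre (−2, −9) to the line equals the radius 8:
|1·(−2) + 0·(−9) − m| / √1 = 8
|m − (−2)| = 8, so m = 6 or m = −10.

m = −10 or m = 6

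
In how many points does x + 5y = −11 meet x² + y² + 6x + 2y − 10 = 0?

Substituting the line into the circle gives 26x² + 162x − 239 = 0.
Δ = 26244 − (−24856) = 51100.
Two real roots: the line is a secant.

2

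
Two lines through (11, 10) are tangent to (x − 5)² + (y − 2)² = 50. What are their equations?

A line y − (10) = m(x − (11)) is tangent when its distance from (5, 2) is 5√2:
[m·(−6) − (−8)]² = 50(m² + 1)
7m² + 48m − 7 = 0, so m = 1/7 or m = −7.
Through (11, 10) these give x − 7y = −59 and 7x + y = 87.

x − 7y = −59 and 7x + y = 87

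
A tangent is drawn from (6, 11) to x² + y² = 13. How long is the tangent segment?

With centre O = (0, 0), |OP|² = 157 and r² = 13.
Power of the point: PT² = |PO|² − r² = 144, so PT = 12.

12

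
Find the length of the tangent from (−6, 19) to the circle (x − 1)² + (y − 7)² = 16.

√177

With centre O = (1, 7), |OP|² = 193 and r² = 16.
Power of the point: PT² = |PO|² − r² = 177, so PT = √177.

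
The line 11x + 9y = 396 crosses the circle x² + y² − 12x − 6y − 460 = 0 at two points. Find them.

(18, 22) and (27, 11)

Substitute y = (396 − 11x)/9:
202x² − 9090x + 98172 = 0  ⟹  x² − 45x + 486 = 0
x = 27 or x = 18, giving (27, 11) and (18, 22).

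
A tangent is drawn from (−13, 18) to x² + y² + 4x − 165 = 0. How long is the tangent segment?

2√69

The centre is (−2, 0) and r = 13. The square of the distance from P to the centre is 121 + 324 = 445.
Power of the point: PT² = |PO|² − r² = 276, so PT = 2√69.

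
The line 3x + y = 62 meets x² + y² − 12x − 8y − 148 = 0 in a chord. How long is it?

4√10

Express y = −3x + 62 and substitute into the circle:
10x² − 360x + 3200 = 0  ⟹  x² − 36x + 320 = 0
x = 20 or x = 16, giving (20, 2) and (16, 14).
|(20, 2) − (16, 14)| = √((4)² + (−12)²) = 4√10.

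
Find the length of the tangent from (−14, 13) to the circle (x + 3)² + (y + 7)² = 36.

Centre (−3, −7), r² = 36. |PO|² = (−11)² + (20)² = 521.
The tangent meets the radius at right angles, so tangent² = |PO|² − r² = 521 − 36 = 485.

√485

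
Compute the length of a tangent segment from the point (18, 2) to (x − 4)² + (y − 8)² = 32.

The centre is (4, 8) and r = 4√2. The square of the distance from P to the centre is 196 + 36 = 232.
By the tangent–radius right angle, tangent length = √(|PO|² − r²) = √200 = 10√2.

10√2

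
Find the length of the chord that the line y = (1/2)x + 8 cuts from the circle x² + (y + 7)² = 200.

The distance from (0, −7) to the line is 30/√5, and r² = 200.
Chord = 2√(r² − d²) = 2·√(20) = 4√5.

4√5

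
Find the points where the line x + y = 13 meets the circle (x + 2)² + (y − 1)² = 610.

Express y = −x + 13 and substitute into the circle:
2x² − 20x − 462 = 0  ⟹  x² − 10x − 231 = 0
x = 21 or x = −11, giving (21, −8) and (−11, 24).

(−11, 24) and (21, −8)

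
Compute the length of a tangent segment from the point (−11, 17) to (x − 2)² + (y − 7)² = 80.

The centre is (2, 7) and r = 4√5. The square of the distance from P to the centre is 169 + 100 = 269.
By the tangent–radius right angle, tangent length = √(|PO|² − r²) = √189 = 3√21.

3√21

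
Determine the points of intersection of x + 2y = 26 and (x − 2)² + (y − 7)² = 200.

Substitute y = (26 − x)/2:
5x² − 40x − 640 = 0  ⟹  x² − 8x − 128 = 0
x = 16 or x = −8, giving (16, 5) and (−8, 17).

(−8, 17) and (16, 5)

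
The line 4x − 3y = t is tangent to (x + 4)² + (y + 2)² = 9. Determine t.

t = −25 or t = 5

The line touches the circle iff its distance from (−4, −2) is 3:
|4·(−4) − 3·(−2) − t| / √25 = 3
|t − (−10)| = 3·5, so t = 5 or t = −25.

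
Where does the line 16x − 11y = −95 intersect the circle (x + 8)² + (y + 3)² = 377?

(−19, −19) and (3, 13)

Express y = (95 + 16x)/11 and substitute into the circle:
377x² + 6032x − 21489 = 0  ⟹  x² + 16x − 57 = 0
x = 3 or x = −19, giving (3, 13) and (−19, −19).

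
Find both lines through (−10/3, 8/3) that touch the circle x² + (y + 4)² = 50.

A line y − (8/3) = m(x − (−10/3)) is tangent when its distance from (0, −4) is 5√2:
(10/3m − (−20/3))² = 50(m² + 1)
7m² − 8m + 1 = 0, so m = 1 or m = 1/7.
Through (−10/3, 8/3) these give x − y = −6 and x − 7y = −22.

x − y = −6 and x − 7y = −22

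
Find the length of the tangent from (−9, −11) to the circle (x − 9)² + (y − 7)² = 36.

6√17

The centre is (9, 7) and r = 6. The square of the distance from P to the centre is 324 + 324 = 648.
By the tangent–radius right angle, tangent length = √(|PO|² − r²) = √612 = 6√17.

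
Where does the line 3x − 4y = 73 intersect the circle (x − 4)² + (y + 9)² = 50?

(3, −16) and (11, −10)

Express y = (−73 + 3x)/4 and substitute into the circle:
25x² − 350x + 825 = 0  ⟹  x² − 14x + 33 = 0
x = 11 or x = 3, giving (11, −10) and (3, −16).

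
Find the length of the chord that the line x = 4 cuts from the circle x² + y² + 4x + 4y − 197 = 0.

26

The line gives x = 4. Substituting into the circle:
y² + 4y − 165 = 0
y = 11 or y = −15, giving (4, 11) and (4, −15).
|(4, 11) − (4, −15)| = √((0)² + (26)²) = 26.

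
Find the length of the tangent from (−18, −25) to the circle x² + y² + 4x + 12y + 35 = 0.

The centre is (−2, −6) and r = √5. The square of the distance from P to the centre is 256 + 361 = 617.
The tangent meets the radius at right angles, so tangent² = |PO|² − r² = 617 − 5 = 612.

6√17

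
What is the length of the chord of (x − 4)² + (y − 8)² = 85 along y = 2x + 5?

8√5

Centre (4, 8), r² = 85. Perpendicular distance d from centre to line = |5| / √5 = 5/√5.
Half the chord is √(r² − d²) = √(80), so the full chord is 8√5.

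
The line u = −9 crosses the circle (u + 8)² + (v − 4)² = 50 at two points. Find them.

The line gives u = −9. Substituting into the circle:
v² − 8v − 33 = 0
v = 11 or v = −3, giving (−9, 11) and (−9, −3).

(−9, −3) and (−9, 11)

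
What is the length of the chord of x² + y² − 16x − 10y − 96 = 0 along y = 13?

22

Substitute y = 13:
x² − 16x − 57 = 0
x = 19 or x = −3, giving (19, 13) and (−3, 13).
|(19, 13) − (−3, 13)| = √((22)² + (0)²) = 22.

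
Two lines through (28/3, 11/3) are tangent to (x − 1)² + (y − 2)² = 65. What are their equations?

7x + 4y = 80 and 8x − y = 71

A line y − (11/3) = m(x − (28/3)) is tangent when its distance from (1, 2) is √65:
(−25/3m − (−5/3))² = 65(m² + 1)
4m² − 25m − 56 = 0, so m = −7/4 or m = 8.
With m = −7/4: 7x + 4y = 80. With m = 8: 8x − y = 71.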